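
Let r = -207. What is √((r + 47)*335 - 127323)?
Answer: I*√180923 ≈ 425.35*I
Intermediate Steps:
√((r + 47)*335 - 127323) = √((-207 + 47)*335 - 127323) = √(-160*335 - 127323) = √(-53600 - 127323) = √(-180923) = I*√180923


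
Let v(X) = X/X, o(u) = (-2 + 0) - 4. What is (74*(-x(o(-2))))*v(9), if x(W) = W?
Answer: 444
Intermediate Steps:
o(u) = -6 (o(u) = -2 - 4 = -6)
v(X) = 1
(74*(-x(o(-2))))*v(9) = (74*(-1*(-6)))*1 = (74*6)*1 = 444*1 = 444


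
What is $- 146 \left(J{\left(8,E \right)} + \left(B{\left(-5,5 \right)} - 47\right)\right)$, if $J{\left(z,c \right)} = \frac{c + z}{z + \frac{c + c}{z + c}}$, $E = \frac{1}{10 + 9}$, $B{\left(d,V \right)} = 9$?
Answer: $\frac{62908699}{11647} \approx 5401.3$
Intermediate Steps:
$E = \frac{1}{19} \approx 0.052632$
$J{\left(z,c \right)} = \frac{c + z}{z + \frac{2 c}{c + z}}$
$- 146 \left(J{\left(8,E \right)} + \left(B{\left(-5,5 \right)} - 47\right)\right) = - 146 \left(\frac{\left(\frac{1}{19} + 8\right)^{2}}{8^{2} + 2 \cdot \frac{1}{19} + \frac{1}{19} \cdot 8} + \left(9 - 47\right)\right) = - 146 \left(\frac{\left(\frac{153}{19}\right)^{2}}{64 + \frac{2}{19} + \frac{8}{19}} + \left(9 - 47\right)\right) = - 146 \left(\frac{23409}{361 \cdot \frac{1226}{19}} - 38\right) = - 146 \left(\frac{23409}{361} \cdot \frac{19}{1226} - 38\right) = - 146 \left(\frac{23409}{23294} - 38\right) = \left(-146\right) \left(- \frac{861763}{23294}\right) = \frac{62908699}{11647}$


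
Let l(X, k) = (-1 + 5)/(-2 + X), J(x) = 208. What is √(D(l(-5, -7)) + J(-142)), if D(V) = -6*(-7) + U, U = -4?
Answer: √246 ≈ 15.684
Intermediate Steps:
l(X, k) = 4/(-2 + X)
D(V) = 38 (D(V) = -6*(-7) - 4 = 42 - 4 = 38)
√(D(l(-5, -7)) + J(-142)) = √(38 + 208) = √246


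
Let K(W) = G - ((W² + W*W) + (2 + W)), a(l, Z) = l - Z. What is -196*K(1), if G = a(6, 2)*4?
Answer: -2156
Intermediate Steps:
G = 16 (G = (6 - 1*2)*4 = (6 - 2)*4 = 4*4 = 16)
K(W) = 14 - W - 2*W² (K(W) = 16 - ((W² + W*W) + (2 + W)) = 16 - ((W² + W²) + (2 + W)) = 16 - (2*W² + (2 + W)) = 16 - (2 + W + 2*W²) = 16 + (-2 - W - 2*W²) = 14 - W - 2*W²)
-196*K(1) = -196*(14 - 1*1 - 2*1²) = -196*(14 - 1 - 2*1) = -196*(14 - 1 - 2) = -196*11 = -2156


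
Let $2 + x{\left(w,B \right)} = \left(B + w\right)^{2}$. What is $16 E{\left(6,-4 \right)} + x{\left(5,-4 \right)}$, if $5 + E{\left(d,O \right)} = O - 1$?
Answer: $-161$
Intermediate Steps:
$E{\left(d,O \right)} = -6 + O$ ($E{\left(d,O \right)} = -5 + \left(O - 1\right) = -5 + \left(-1 + O\right) = -6 + O$)
$x{\left(w,B \right)} = -2 + \left(B + w\right)^{2}$
$16 E{\left(6,-4 \right)} + x{\left(5,-4 \right)} = 16 \left(-6 - 4\right) - \left(2 - \left(-4 + 5\right)^{2}\right) = 16 \left(-10\right) - \left(2 - 1^{2}\right) = -160 + \left(-2 + 1\right) = -160 - 1 = -161$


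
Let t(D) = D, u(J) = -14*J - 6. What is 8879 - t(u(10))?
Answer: 9025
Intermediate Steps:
u(J) = -6 - 14*J
8879 - t(u(10)) = 8879 - (-6 - 14*10) = 8879 - (-6 - 140) = 8879 - 1*(-146) = 8879 + 146 = 9025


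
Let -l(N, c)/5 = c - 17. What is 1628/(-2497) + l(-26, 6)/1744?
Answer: -245627/395888 ≈ -0.62045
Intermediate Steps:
l(N, c) = 85 - 5*c (l(N, c) = -5*(c - 17) = -5*(-17 + c) = 85 - 5*c)
1628/(-2497) + l(-26, 6)/1744 = 1628/(-2497) + (85 - 5*6)/1744 = 1628*(-1/2497) + (85 - 30)*(1/1744) = -148/227 + 55*(1/1744) = -148/227 + 55/1744 = -245627/395888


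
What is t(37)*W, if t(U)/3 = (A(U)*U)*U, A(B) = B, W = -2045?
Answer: -310756155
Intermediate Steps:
t(U) = 3*U**3 (t(U) = 3*((U*U)*U) = 3*(U**2*U) = 3*U**3)
t(37)*W = (3*37**3)*(-2045) = (3*50653)*(-2045) = 151959*(-2045) = -310756155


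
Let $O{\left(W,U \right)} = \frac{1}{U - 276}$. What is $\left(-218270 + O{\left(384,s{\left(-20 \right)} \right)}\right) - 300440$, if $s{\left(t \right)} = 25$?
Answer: $- \frac{130196211}{251} \approx -5.1871 \cdot 10^{5}$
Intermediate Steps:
$O{\left(W,U \right)} = \frac{1}{-276 + U}$
$\left(-218270 + O{\left(384,s{\left(-20 \right)} \right)}\right) - 300440 = \left(-218270 + \frac{1}{-276 + 25}\right) - 300440 = \left(-218270 + \frac{1}{-251}\right) - 300440 = \left(-218270 - \frac{1}{251}\right) - 300440 = - \frac{54785771}{251} - 300440 = - \frac{130196211}{251}$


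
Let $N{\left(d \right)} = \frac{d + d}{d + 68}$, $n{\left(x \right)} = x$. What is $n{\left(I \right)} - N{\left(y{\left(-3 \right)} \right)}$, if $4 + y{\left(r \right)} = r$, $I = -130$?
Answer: $- \frac{7916}{61} \approx -129.77$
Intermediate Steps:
$y{\left(r \right)} = -4 + r$
$N{\left(d \right)} = \frac{2 d}{68 + d}$
$n{\left(I \right)} - N{\left(y{\left(-3 \right)} \right)} = -130 - \frac{2 \left(-4 - 3\right)}{68 - 7} = -130 - 2 \left(-7\right) \frac{1}{68 - 7} = -130 - 2 \left(-7\right) \frac{1}{61} = -130 - - \frac{14}{61} = -130 + \frac{14}{61} = - \frac{7916}{61}$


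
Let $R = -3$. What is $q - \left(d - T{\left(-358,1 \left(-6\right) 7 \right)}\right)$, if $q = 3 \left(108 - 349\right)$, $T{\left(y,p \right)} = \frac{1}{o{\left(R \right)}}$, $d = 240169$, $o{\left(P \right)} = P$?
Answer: $- \frac{722677}{3} \approx -2.4089 \cdot 10^{5}$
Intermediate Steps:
$T{\left(y,p \right)} = - \frac{1}{3}$ ($T{\left(y,p \right)} = \frac{1}{-3} = - \frac{1}{3}$)
$q = -723$ ($q = 3 \left(108 - 349\right) = 3 \left(-241\right) = -723$)
$q - \left(d - T{\left(-358,1 \left(-6\right) 7 \right)}\right) = -723 - \frac{720508}{3} = - \frac{722677}{3}$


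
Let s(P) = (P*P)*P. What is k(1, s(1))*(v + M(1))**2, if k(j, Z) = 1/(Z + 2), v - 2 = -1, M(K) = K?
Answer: 4/3 ≈ 1.3333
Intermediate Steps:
v = 1 (v = 2 - 1 = 1)
s(P) = P**3 (s(P) = P**2*P = P**3)
k(j, Z) = 1/(2 + Z)
k(1, s(1))*(v + M(1))**2 = (1 + 1)**2/(2 + 1**3) = 2**2/(2 + 1) = 4/3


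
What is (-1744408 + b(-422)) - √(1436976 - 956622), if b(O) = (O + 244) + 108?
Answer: -1744478 - √480354 ≈ -1.7452e+6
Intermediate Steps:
b(O) = 352 + O (b(O) = (244 + O) + 108 = 352 + O)
(-1744408 + b(-422)) - √(1436976 - 956622) = (-1744408 + (352 - 422)) - √(1436976 - 956622) = (-1744408 - 70) - √480354 = -1744478 - √480354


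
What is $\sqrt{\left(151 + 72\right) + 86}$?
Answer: $\sqrt{309} \approx 17.578$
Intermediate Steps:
$\sqrt{\left(151 + 72\right) + 86} = \sqrt{223 + 86} = \sqrt{309}$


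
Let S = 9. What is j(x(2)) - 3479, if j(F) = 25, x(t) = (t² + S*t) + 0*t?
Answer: -3454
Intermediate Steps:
x(t) = t² + 9*t (x(t) = (t² + 9*t) + 0*t = (t² + 9*t) + 0 = t² + 9*t)
j(x(2)) - 3479 = 25 - 3479 = -3454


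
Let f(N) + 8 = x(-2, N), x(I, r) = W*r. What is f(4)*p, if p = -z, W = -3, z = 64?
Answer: 1280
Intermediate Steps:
x(I, r) = -3*r
f(N) = -8 - 3*N
p = -64 (p = -1*64 = -64)
f(4)*p = (-8 - 3*4)*(-64) = (-8 - 12)*(-64) = -20*(-64) = 1280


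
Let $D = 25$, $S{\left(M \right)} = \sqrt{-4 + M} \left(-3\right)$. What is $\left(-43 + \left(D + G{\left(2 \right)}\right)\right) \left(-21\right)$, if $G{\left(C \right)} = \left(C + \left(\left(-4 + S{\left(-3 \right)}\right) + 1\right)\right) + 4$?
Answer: $315 + 63 i \sqrt{7} \approx 315.0 + 166.68 i$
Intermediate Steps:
$S{\left(M \right)} = - 3 \sqrt{-4 + M}$
$G{\left(C \right)} = 1 + C - 3 i \sqrt{7}$ ($G{\left(C \right)} = \left(C - \left(3 + 3 \sqrt{-4 - 3}\right)\right) + 4 = \left(C - \left(3 + 3 i \sqrt{7}\right)\right) + 4 = \left(-3 + C - 3 i \sqrt{7}\right) + 4 = 1 + C - 3 i \sqrt{7}$)
$\left(-43 + \left(D + G{\left(2 \right)}\right)\right) \left(-21\right) = \left(-43 + \left(25 + \left(1 + 2 - 3 i \sqrt{7}\right)\right)\right) \left(-21\right) = \left(-43 + \left(25 + \left(3 - 3 i \sqrt{7}\right)\right)\right) \left(-21\right) = \left(-43 + \left(28 - 3 i \sqrt{7}\right)\right) \left(-21\right) = \left(-15 - 3 i \sqrt{7}\right) \left(-21\right) = 315 + 63 i \sqrt{7}$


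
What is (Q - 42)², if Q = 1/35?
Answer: 2157961/1225 ≈ 1761.6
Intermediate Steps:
Q = 1/35 ≈ 0.028571
(Q - 42)² = (1/35 - 42)² = (-1469/35)² = 2157961/1225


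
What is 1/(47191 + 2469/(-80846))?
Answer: 80846/3815201117 ≈ 2.1190e-5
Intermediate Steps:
1/(47191 + 2469/(-80846)) = 1/(47191 + 2469*(-1/80846)) = 1/(47191 - 2469/80846) = 1/(3815201117/80846) = 80846/3815201117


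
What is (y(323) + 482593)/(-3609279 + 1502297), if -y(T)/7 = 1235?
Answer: -236974/1053491 ≈ -0.22494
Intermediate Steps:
y(T) = -8645 (y(T) = -7*1235 = -8645)
(y(323) + 482593)/(-3609279 + 1502297) = (-8645 + 482593)/(-3609279 + 1502297) = 473948/(-2106982) = 473948*(-1/2106982) = -236974/1053491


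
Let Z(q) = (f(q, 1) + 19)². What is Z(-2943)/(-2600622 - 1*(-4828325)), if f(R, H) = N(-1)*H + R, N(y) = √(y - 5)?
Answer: (2924 - I*√6)²/2227703 ≈ 3.8379 - 0.0064302*I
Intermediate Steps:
N(y) = √(-5 + y)
f(R, H) = R + I*H*√6 (f(R, H) = √(-5 - 1)*H + R = √(-6)*H + R = (I*√6)*H + R = I*H*√6 + R = R + I*H*√6)
Z(q) = (19 + q + I*√6)² (Z(q) = ((q + I*1*√6) + 19)² = ((q + I*√6) + 19)² = (19 + q + I*√6)²)
Z(-2943)/(-2600622 - 1*(-4828325)) = (19 - 2943 + I*√6)²/(-2600622 - 1*(-4828325)) = (-2924 + I*√6)²/(-2600622 + 4828325) = (-2924 + I*√6)²/2227703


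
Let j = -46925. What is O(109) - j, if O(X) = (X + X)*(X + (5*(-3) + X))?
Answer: 91179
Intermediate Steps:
O(X) = 2*X*(-15 + 2*X) (O(X) = (2*X)*(X + (-15 + X)) = (2*X)*(-15 + 2*X) = 2*X*(-15 + 2*X))
O(109) - j = 2*109*(-15 + 2*109) - 1*(-46925) = 2*109*(-15 + 218) + 46925 = 2*109*203 + 46925 = 44254 + 46925 = 91179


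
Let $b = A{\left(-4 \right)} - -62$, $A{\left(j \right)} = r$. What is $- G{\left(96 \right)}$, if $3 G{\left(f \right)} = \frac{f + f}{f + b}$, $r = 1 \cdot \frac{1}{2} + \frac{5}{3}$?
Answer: $- \frac{384}{961} \approx -0.39958$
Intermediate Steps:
$r = \frac{13}{6}$ ($r = 1 \cdot \frac{1}{2} + 5 \cdot \frac{1}{3} = \frac{1}{2} + \frac{5}{3} = \frac{13}{6} \approx 2.1667$)
$A{\left(j \right)} = \frac{13}{6}$
$b = \frac{385}{6}$ ($b = \frac{13}{6} - -62 = \frac{13}{6} + 62 = \frac{385}{6} \approx 64.167$)
$G{\left(f \right)} = \frac{2 f}{3 \left(\frac{385}{6} + f\right)}$ ($G{\left(f \right)} = \frac{\left(f + f\right) \frac{1}{f + \frac{385}{6}}}{3} = \frac{2 f \frac{1}{\frac{385}{6} + f}}{3} = \frac{2 f}{3 \left(\frac{385}{6} + f\right)}$)
$- G{\left(96 \right)} = - \frac{4 \cdot 96}{385 + 6 \cdot 96} = - \frac{4 \cdot 96}{385 + 576} = - \frac{4 \cdot 96}{961} = \left(-1\right) \frac{384}{961} = - \frac{384}{961}$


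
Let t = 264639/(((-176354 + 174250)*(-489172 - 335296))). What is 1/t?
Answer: 1734680672/264639 ≈ 6554.9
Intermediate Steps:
t = 264639/1734680672 (t = 264639/((-2104*(-824468))) = 264639/1734680672 ≈ 0.00015256)
1/t = 1/(264639/1734680672) = 1734680672/264639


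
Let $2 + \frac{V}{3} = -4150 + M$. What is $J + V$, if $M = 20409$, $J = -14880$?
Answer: $33891$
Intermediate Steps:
$V = 48771$ ($V = -6 + 3 \left(-4150 + 20409\right) = -6 + 3 \cdot 16259 = -6 + 48777 = 48771$)
$J + V = -14880 + 48771 = 33891$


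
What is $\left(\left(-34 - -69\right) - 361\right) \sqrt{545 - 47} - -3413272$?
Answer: $3413272 - 326 \sqrt{498} \approx 3.406 \cdot 10^{6}$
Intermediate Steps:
$\left(\left(-34 - -69\right) - 361\right) \sqrt{545 - 47} - -3413272 = \left(\left(-34 + 69\right) - 361\right) \sqrt{498} + 3413272 = \left(35 - 361\right) \sqrt{498} + 3413272 = - 326 \sqrt{498} + 3413272 = 3413272 - 326 \sqrt{498}$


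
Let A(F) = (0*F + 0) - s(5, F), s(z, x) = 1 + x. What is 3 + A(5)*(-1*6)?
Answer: 39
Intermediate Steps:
A(F) = -1 - F (A(F) = (0*F + 0) - (1 + F) = (0 + 0) + (-1 - F) = 0 + (-1 - F) = -1 - F)
3 + A(5)*(-1*6) = 3 + (-1 - 1*5)*(-1*6) = 3 + (-1 - 5)*(-6) = 3 - 6*(-6) = 3 + 36 = 39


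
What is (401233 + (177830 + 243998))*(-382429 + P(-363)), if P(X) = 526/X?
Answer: -114259182376433/363 ≈ -3.1476e+11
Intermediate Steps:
(401233 + (177830 + 243998))*(-382429 + P(-363)) = (401233 + (177830 + 243998))*(-382429 + 526/(-363)) = (401233 + 421828)*(-382429 + 526*(-1/363)) = 823061*(-382429 - 526/363) = 823061*(-138822253/363) = -114259182376433/363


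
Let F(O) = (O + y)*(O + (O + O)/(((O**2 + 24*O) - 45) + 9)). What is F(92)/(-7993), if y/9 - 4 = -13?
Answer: -2691414/21253387 ≈ -0.12663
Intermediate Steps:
y = -81 (y = 36 + 9*(-13) = 36 - 117 = -81)
F(O) = (-81 + O)*(O + 2*O/(-36 + O**2 + 24*O)) (F(O) = (O - 81)*(O + (O + O)/(((O**2 + 24*O) - 45) + 9)) = (-81 + O)*(O + (2*O)/((-45 + O**2 + 24*O) + 9)) = (-81 + O)*(O + (2*O)/(-36 + O**2 + 24*O)) = (-81 + O)*(O + 2*O/(-36 + O**2 + 24*O)))
F(92)/(-7993) = (92*(2754 + 92**3 - 1978*92 - 57*92**2)/(-36 + 92**2 + 24*92))/(-7993) = (92*(2754 + 778688 - 181976 - 57*8464)/(-36 + 8464 + 2208))*(-1/7993) = (92*(2754 + 778688 - 181976 - 482448)/10636)*(-1/7993) = (92*(1/10636)*117018)*(-1/7993) = (2691414/2659)*(-1/7993) = -2691414/21253387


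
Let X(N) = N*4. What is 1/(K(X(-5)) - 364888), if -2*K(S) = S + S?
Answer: -1/364868 ≈ -2.7407e-6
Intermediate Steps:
X(N) = 4*N
K(S) = -S (K(S) = -(S + S)/2 = -S)
1/(K(X(-5)) - 364888) = 1/(-4*(-5) - 364888) = 1/(-1*(-20) - 364888) = 1/(20 - 364888) = 1/(-364868) = -1/364868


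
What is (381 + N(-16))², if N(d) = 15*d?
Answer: 19881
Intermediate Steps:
(381 + N(-16))² = (381 + 15*(-16))² = (381 - 240)² = 141² = 19881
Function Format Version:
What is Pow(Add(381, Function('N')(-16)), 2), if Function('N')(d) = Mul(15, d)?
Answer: 19881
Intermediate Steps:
Pow(Add(381, Function('N')(-16)), 2) = Pow(Add(381, Mul(15, -16)), 2) = Pow(Add(381, -240), 2) = Pow(141, 2) = 19881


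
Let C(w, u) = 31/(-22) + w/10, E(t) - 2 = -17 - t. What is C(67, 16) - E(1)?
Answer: 1171/55 ≈ 21.291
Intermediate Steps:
E(t) = -15 - t (E(t) = 2 + (-17 - t) = -15 - t)
C(w, u) = -31/22 + w/10 (C(w, u) = 31*(-1/22) + w*(⅒) = -31/22 + w/10)
C(67, 16) - E(1) = (-31/22 + (⅒)*67) - (-15 - 1*1) = (-31/22 + 67/10) - (-15 - 1) = 291/55 - 1*(-16) = 291/55 + 16 = 1171/55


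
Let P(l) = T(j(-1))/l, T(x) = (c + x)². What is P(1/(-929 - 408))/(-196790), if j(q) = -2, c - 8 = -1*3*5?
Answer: 108297/196790 ≈ 0.55032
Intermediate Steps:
c = -7 (c = 8 - 1*3*5 = 8 - 3*5 = 8 - 15 = -7)
T(x) = (-7 + x)²
P(l) = 81/l (P(l) = (-7 - 2)²/l = (-9)²/l = 81/l)
P(1/(-929 - 408))/(-196790) = (81/(1/(-929 - 408)))/(-196790) = (81/(1/(-1337)))*(-1/196790) = (81/(-1/1337))*(-1/196790) = (81*(-1337))*(-1/196790) = -108297*(-1/196790) = 108297/196790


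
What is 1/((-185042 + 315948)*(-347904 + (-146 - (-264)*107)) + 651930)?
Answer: -1/41863348682 ≈ -2.3887e-11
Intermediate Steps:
1/((-185042 + 315948)*(-347904 + (-146 - (-264)*107)) + 651930) = 1/(130906*(-347904 + (-146 - 264*(-107))) + 651930) = 1/(130906*(-347904 + (-146 + 28248)) + 651930) = 1/(130906*(-347904 + 28102) + 651930) = 1/(130906*(-319802) + 651930) = 1/(-41864000612 + 651930) = 1/(-41863348682) = -1/41863348682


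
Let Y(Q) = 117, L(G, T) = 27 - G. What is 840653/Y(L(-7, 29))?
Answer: 840653/117 ≈ 7185.1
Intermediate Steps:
840653/Y(L(-7, 29)) = 840653/117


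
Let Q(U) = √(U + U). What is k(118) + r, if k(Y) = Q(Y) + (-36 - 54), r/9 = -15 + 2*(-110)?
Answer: -2205 + 2*√59 ≈ -2189.6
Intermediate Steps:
r = -2115 (r = 9*(-15 + 2*(-110)) = 9*(-15 - 220) = 9*(-235) = -2115)
Q(U) = √2*√U (Q(U) = √(2*U) = √2*√U)
k(Y) = -90 + √2*√Y (k(Y) = √2*√Y + (-36 - 54) = √2*√Y - 90 = -90 + √2*√Y)
k(118) + r = (-90 + √2*√118) - 2115 = (-90 + 2*√59) - 2115 = -2205 + 2*√59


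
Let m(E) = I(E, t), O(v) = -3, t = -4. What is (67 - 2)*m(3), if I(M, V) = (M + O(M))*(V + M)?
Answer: 0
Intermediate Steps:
I(M, V) = (-3 + M)*(M + V) (I(M, V) = (M - 3)*(V + M) = (-3 + M)*(M + V))
m(E) = 12 + E**2 - 7*E (m(E) = E**2 - 3*E - 3*(-4) + E*(-4) = E**2 - 3*E + 12 - 4*E = 12 + E**2 - 7*E)
(67 - 2)*m(3) = (67 - 2)*(12 + 3**2 - 7*3) = 65*(12 + 9 - 21) = 65*0 = 0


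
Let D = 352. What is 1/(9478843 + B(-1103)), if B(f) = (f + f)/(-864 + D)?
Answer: 256/2426584911 ≈ 1.0550e-7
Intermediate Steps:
B(f) = -f/256 (B(f) = (f + f)/(-864 + 352) = (2*f)/(-512) = (2*f)*(-1/512) = -f/256)
1/(9478843 + B(-1103)) = 1/(9478843 - 1/256*(-1103)) = 1/(9478843 + 1103/256) = 1/(2426584911/256) = 256/2426584911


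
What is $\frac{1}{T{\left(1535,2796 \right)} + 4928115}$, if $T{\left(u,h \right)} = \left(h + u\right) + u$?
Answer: $\frac{1}{4933981} \approx 2.0268 \cdot 10^{-7}$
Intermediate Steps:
$T{\left(u,h \right)} = h + 2 u$
$\frac{1}{T{\left(1535,2796 \right)} + 4928115} = \frac{1}{\left(2796 + 2 \cdot 1535\right) + 4928115} = \frac{1}{\left(2796 + 3070\right) + 4928115} = \frac{1}{5866 + 4928115} = \frac{1}{4933981}$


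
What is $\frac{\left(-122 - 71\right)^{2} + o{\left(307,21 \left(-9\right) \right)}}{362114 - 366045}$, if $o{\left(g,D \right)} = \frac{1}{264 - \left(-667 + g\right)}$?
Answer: $- \frac{23243377}{2452944} \approx -9.4757$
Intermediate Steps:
$o{\left(g,D \right)} = \frac{1}{931 - g}$
$\frac{\left(-122 - 71\right)^{2} + o{\left(307,21 \left(-9\right) \right)}}{362114 - 366045} = \frac{\left(-122 - 71\right)^{2} - \frac{1}{-931 + 307}}{362114 - 366045} = \frac{\left(-193\right)^{2} - \frac{1}{-624}}{-3931} = \left(37249 - - \frac{1}{624}\right) \left(- \frac{1}{3931}\right) = \left(37249 + \frac{1}{624}\right) \left(- \frac{1}{3931}\right) = \frac{23243377}{624} \left(- \frac{1}{3931}\right) = - \frac{23243377}{2452944}$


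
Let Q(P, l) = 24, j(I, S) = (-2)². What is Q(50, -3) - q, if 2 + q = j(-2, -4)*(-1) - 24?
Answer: 54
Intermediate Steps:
j(I, S) = 4
q = -30 (q = -2 + (4*(-1) - 24) = -2 + (-4 - 24) = -2 - 28 = -30)
Q(50, -3) - q = 24 - 1*(-30) = 24 + 30 = 54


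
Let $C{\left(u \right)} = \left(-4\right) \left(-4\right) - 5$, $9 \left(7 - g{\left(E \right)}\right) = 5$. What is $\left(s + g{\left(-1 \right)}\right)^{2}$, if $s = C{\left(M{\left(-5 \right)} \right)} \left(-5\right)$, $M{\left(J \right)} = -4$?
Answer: $\frac{190969}{81} \approx 2357.6$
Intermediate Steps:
$g{\left(E \right)} = \frac{58}{9}$ ($g{\left(E \right)} = 7 - \frac{5}{9} = \frac{58}{9}$)
$C{\left(u \right)} = 11$ ($C{\left(u \right)} = 16 - 5 = 11$)
$s = -55$ ($s = 11 \left(-5\right) = -55$)
$\left(s + g{\left(-1 \right)}\right)^{2} = \left(-55 + \frac{58}{9}\right)^{2} = \left(- \frac{437}{9}\right)^{2} = \frac{190969}{81}$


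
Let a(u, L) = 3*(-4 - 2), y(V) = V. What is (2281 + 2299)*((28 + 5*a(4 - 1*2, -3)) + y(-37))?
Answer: -453420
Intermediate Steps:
a(u, L) = -18 (a(u, L) = 3*(-6) = -18)
(2281 + 2299)*((28 + 5*a(4 - 1*2, -3)) + y(-37)) = (2281 + 2299)*((28 + 5*(-18)) - 37) = 4580*((28 - 90) - 37) = 4580*(-62 - 37) = 4580*(-99) = -453420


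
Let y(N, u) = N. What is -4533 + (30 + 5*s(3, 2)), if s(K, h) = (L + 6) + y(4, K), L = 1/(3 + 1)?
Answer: -17807/4 ≈ -4451.8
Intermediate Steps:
L = ¼ (L = 1/4 = ¼ ≈ 0.25000)
s(K, h) = 41/4 (s(K, h) = (¼ + 6) + 4 = 25/4 + 4 = 41/4)
-4533 + (30 + 5*s(3, 2)) = -4533 + (30 + 5*(41/4)) = -4533 + (30 + 205/4) = -4533 + 325/4 = -17807/4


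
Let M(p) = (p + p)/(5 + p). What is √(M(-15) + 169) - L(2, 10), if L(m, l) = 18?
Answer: -18 + 2*√43 ≈ -4.8851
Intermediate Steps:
M(p) = 2*p/(5 + p) (M(p) = (2*p)/(5 + p) = 2*p/(5 + p))
√(M(-15) + 169) - L(2, 10) = √(2*(-15)/(5 - 15) + 169) - 1*18 = √(2*(-15)/(-10) + 169) - 18 = √(2*(-15)*(-⅒) + 169) - 18 = √(3 + 169) - 18 = √172 - 18 = 2*√43 - 18 = -18 + 2*√43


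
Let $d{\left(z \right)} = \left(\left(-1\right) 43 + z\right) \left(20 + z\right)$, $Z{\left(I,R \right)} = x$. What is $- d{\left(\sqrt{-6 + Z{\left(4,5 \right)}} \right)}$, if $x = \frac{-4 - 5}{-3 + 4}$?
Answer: $875 + 23 i \sqrt{15} \approx 875.0 + 89.079 i$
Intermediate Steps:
$x = -9$ ($x = - \frac{9}{1} = \left(-9\right) 1 = -9$)
$Z{\left(I,R \right)} = -9$
$d{\left(z \right)} = \left(-43 + z\right) \left(20 + z\right)$
$- d{\left(\sqrt{-6 + Z{\left(4,5 \right)}} \right)} = - (-860 + \left(\sqrt{-6 - 9}\right)^{2} - 23 \sqrt{-6 - 9}) = - (-860 + \left(\sqrt{-15}\right)^{2} - 23 \sqrt{-15}) = - (-860 + \left(i \sqrt{15}\right)^{2} - 23 i \sqrt{15}) = - (-860 - 15 - 23 i \sqrt{15}) = - (-875 - 23 i \sqrt{15}) = 875 + 23 i \sqrt{15}$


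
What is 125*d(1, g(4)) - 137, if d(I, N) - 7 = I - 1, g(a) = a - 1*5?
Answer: 738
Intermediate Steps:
g(a) = -5 + a (g(a) = a - 5 = -5 + a)
d(I, N) = 6 + I (d(I, N) = 7 + (I - 1) = 7 + (-1 + I) = 6 + I)
125*d(1, g(4)) - 137 = 125*(6 + 1) - 137 = 125*7 - 137 = 875 - 137 = 738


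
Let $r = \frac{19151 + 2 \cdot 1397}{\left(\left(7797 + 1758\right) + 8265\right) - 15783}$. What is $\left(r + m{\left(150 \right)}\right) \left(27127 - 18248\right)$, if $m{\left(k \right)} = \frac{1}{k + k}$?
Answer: $\frac{2784427763}{29100} \approx 95685.0$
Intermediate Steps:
$m{\left(k \right)} = \frac{1}{2 k}$
$r = \frac{1045}{97}$ ($r = \frac{19151 + 2794}{\left(9555 + 8265\right) - 15783} = \frac{21945}{17820 - 15783} = \frac{21945}{2037} = 21945 \cdot \frac{1}{2037} = \frac{1045}{97} \approx 10.773$)
$\left(r + m{\left(150 \right)}\right) \left(27127 - 18248\right) = \left(\frac{1045}{97} + \frac{1}{2 \cdot 150}\right) \left(27127 - 18248\right) = \left(\frac{1045}{97} + \frac{1}{2} \cdot \frac{1}{150}\right) 8879 = \left(\frac{1045}{97} + \frac{1}{300}\right) 8879 = \frac{313597}{29100} \cdot 8879 = \frac{2784427763}{29100}$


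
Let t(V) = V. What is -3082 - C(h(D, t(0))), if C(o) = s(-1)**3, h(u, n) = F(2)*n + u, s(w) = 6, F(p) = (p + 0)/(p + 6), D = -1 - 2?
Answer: -3298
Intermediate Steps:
D = -3
F(p) = p/(6 + p)
h(u, n) = u + n/4 (h(u, n) = (2/(6 + 2))*n + u = (2/8)*n + u = (2*(1/8))*n + u = n/4 + u = u + n/4)
C(o) = 216 (C(o) = 6**3 = 216)
-3082 - C(h(D, t(0))) = -3082 - 1*216 = -3082 - 216 = -3298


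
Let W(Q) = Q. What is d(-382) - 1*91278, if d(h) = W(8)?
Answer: -91270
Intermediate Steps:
d(h) = 8
d(-382) - 1*91278 = 8 - 1*91278 = 8 - 91278 = -91270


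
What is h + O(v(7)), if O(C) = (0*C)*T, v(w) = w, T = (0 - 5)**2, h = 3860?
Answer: 3860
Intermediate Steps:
T = 25 (T = (-5)**2 = 25)
O(C) = 0 (O(C) = (0*C)*25 = 0*25 = 0)
h + O(v(7)) = 3860 + 0 = 3860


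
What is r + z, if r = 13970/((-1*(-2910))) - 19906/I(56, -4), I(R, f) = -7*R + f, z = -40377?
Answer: -774423019/19206 ≈ -40322.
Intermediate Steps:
I(R, f) = f - 7*R
r = 1057643/19206 (r = 13970/((-1*(-2910))) - 19906/(-4 - 7*56) = 13970/2910 - 19906/(-4 - 392) = 13970*(1/2910) - 19906/(-396) = 1397/291 - 19906*(-1/396) = 1397/291 + 9953/198 = 1057643/19206 ≈ 55.068)
r + z = 1057643/19206 - 40377 = -774423019/19206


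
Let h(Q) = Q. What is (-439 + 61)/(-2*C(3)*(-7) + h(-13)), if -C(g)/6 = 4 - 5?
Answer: -378/71 ≈ -5.3239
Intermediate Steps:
C(g) = 6 (C(g) = -6*(4 - 5) = -6*(-1) = 6)
(-439 + 61)/(-2*C(3)*(-7) + h(-13)) = (-439 + 61)/(-2*6*(-7) - 13) = -378/(-12*(-7) - 13) = -378/(84 - 13) = -378/71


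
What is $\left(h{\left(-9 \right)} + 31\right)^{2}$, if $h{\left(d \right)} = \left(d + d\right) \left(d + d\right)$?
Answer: $126025$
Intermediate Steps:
$h{\left(d \right)} = 4 d^{2}$ ($h{\left(d \right)} = 2 d 2 d = 4 d^{2}$)
$\left(h{\left(-9 \right)} + 31\right)^{2} = \left(4 \left(-9\right)^{2} + 31\right)^{2} = \left(4 \cdot 81 + 31\right)^{2} = \left(324 + 31\right)^{2} = 355^{2} = 126025$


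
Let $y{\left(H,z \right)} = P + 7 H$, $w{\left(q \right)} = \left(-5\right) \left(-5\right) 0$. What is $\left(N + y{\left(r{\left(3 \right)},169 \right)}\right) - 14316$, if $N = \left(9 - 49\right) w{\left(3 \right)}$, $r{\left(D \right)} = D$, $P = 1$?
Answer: $-14294$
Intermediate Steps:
$w{\left(q \right)} = 0$ ($w{\left(q \right)} = 25 \cdot 0 = 0$)
$y{\left(H,z \right)} = 1 + 7 H$
$N = 0$ ($N = \left(9 - 49\right) 0 = \left(-40\right) 0 = 0$)
$\left(N + y{\left(r{\left(3 \right)},169 \right)}\right) - 14316 = \left(0 + \left(1 + 7 \cdot 3\right)\right) - 14316 = \left(0 + \left(1 + 21\right)\right) - 14316 = \left(0 + 22\right) - 14316 = 22 - 14316 = -14294$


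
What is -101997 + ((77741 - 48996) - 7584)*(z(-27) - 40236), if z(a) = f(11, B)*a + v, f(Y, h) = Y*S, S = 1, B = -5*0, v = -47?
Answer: -858815377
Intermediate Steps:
B = 0
f(Y, h) = Y (f(Y, h) = Y*1 = Y)
z(a) = -47 + 11*a (z(a) = 11*a - 47 = -47 + 11*a)
-101997 + ((77741 - 48996) - 7584)*(z(-27) - 40236) = -101997 + ((77741 - 48996) - 7584)*((-47 + 11*(-27)) - 40236) = -101997 + (28745 - 7584)*((-47 - 297) - 40236) = -101997 + 21161*(-344 - 40236) = -101997 + 21161*(-40580) = -101997 - 858713380 = -858815377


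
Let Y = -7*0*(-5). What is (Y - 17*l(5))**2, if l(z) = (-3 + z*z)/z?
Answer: 139876/25 ≈ 5595.0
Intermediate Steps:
l(z) = (-3 + z**2)/z
Y = 0 (Y = 0*(-5) = 0)
(Y - 17*l(5))**2 = (0 - 17*(5 - 3/5))**2 = (0 - 17*22/5)**2 = (0 - 374/5)**2 = (-374/5)**2 = 139876/25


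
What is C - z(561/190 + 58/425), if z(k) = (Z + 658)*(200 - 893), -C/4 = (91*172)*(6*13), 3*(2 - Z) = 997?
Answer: -4656351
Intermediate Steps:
Z = -991/3 (Z = 2 - 1/3*997 = 2 - 997/3 = -991/3 ≈ -330.33)
C = -4883424 (C = -4*91*172*6*13 = -62608*78 = -4*1220856 = -4883424)
z(k) = -227073 (z(k) = (-991/3 + 658)*(200 - 893) = (983/3)*(-693) = -227073)
C - z(561/190 + 58/425) = -4883424 - 1*(-227073) = -4883424 + 227073 = -4656351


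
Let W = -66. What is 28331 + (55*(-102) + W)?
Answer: 22655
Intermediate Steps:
28331 + (55*(-102) + W) = 28331 + (55*(-102) - 66) = 28331 + (-5610 - 66) = 28331 - 5676 = 22655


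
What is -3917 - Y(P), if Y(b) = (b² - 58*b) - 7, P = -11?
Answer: -4669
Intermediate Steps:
Y(b) = -7 + b² - 58*b
-3917 - Y(P) = -3917 - (-7 + (-11)² - 58*(-11)) = -3917 - (-7 + 121 + 638) = -3917 - 1*752 = -3917 - 752 = -4669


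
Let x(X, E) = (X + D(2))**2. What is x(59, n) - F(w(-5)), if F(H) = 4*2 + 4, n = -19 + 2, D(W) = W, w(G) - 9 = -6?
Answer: 3709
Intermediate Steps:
w(G) = 3 (w(G) = 9 - 6 = 3)
n = -17
F(H) = 12 (F(H) = 8 + 4 = 12)
x(X, E) = (2 + X)**2 (x(X, E) = (X + 2)**2 = (2 + X)**2)
x(59, n) - F(w(-5)) = (2 + 59)**2 - 1*12 = 61**2 - 12 = 3721 - 12 = 3709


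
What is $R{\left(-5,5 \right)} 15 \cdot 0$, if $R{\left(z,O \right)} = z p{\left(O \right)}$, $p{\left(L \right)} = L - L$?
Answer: $0$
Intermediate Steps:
$p{\left(L \right)} = 0$
$R{\left(z,O \right)} = 0$ ($R{\left(z,O \right)} = z 0 = 0$)
$R{\left(-5,5 \right)} 15 \cdot 0 = 0 \cdot 15 \cdot 0 = 0 \cdot 0 = 0$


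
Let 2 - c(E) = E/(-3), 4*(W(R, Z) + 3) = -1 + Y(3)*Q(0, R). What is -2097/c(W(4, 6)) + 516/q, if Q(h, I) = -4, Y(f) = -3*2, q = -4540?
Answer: -5713131/7945 ≈ -719.08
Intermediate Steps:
Y(f) = -6
W(R, Z) = 11/4 (W(R, Z) = -3 + (-1 - 6*(-4))/4 = -3 + (-1 + 24)/4 = -3 + (¼)*23 = -3 + 23/4 = 11/4)
c(E) = 2 + E/3 (c(E) = 2 - E/(-3) = 2 - E*(-1)/3 = 2 - (-1)*E/3 = 2 + E/3)
-2097/c(W(4, 6)) + 516/q = -2097/(2 + (⅓)*(11/4)) + 516/(-4540) = -2097/(2 + 11/12) + 516*(-1/4540) = -2097/35/12 - 129/1135 = -2097*12/35 - 129/1135 = -25164/35 - 129/1135 = -5713131/7945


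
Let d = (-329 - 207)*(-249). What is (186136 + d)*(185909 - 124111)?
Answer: 19750640800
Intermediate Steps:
d = 133464 (d = -536*(-249) = 133464)
(186136 + d)*(185909 - 124111) = (186136 + 133464)*(185909 - 124111) = 319600*61798 = 19750640800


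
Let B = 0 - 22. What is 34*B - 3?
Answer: -751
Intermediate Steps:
B = -22
34*B - 3 = 34*(-22) - 3 = -748 - 3 = -751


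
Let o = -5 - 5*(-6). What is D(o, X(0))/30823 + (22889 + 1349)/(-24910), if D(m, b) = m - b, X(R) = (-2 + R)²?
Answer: -373282382/383900465 ≈ -0.97234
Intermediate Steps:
o = 25 (o = -5 + 30 = 25)
D(o, X(0))/30823 + (22889 + 1349)/(-24910) = (25 - (-2 + 0)²)/30823 + (22889 + 1349)/(-24910) = (25 - 1*(-2)²)*(1/30823) + 24238*(-1/24910) = (25 - 1*4)*(1/30823) - 12119/12455 = (25 - 4)*(1/30823) - 12119/12455 = 21*(1/30823) - 12119/12455 = 21/30823 - 12119/12455 = -373282382/383900465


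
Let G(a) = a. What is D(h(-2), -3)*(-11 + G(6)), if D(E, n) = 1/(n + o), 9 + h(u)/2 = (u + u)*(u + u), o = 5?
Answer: -5/2 ≈ -2.5000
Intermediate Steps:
h(u) = -18 + 8*u² (h(u) = -18 + 2*((u + u)*(u + u)) = -18 + 2*((2*u)*(2*u)) = -18 + 2*(4*u²) = -18 + 8*u²)
D(E, n) = 1/(5 + n) (D(E, n) = 1/(n + 5) = 1/(5 + n))
D(h(-2), -3)*(-11 + G(6)) = (-11 + 6)/(5 - 3) = -5/2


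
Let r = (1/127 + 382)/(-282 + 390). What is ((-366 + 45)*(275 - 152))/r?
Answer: -541548828/48515 ≈ -11163.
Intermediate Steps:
r = 48515/13716 (r = (1/127 + 382)/108 = (48515/127)*(1/108) = 48515/13716 ≈ 3.5371)
((-366 + 45)*(275 - 152))/r = ((-366 + 45)*(275 - 152))/(48515/13716) = -321*123*(13716/48515) = -39483*13716/48515 = -541548828/48515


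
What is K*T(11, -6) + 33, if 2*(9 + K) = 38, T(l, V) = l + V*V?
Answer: 503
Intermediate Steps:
T(l, V) = l + V²
K = 10 (K = -9 + (½)*38 = -9 + 19 = 10)
K*T(11, -6) + 33 = 10*(11 + (-6)²) + 33 = 10*(11 + 36) + 33 = 10*47 + 33 = 470 + 33 = 503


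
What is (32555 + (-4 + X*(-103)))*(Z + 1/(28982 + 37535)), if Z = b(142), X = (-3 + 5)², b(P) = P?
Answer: 303566192685/66517 ≈ 4.5637e+6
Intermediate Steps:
X = 4 (X = 2² = 4)
Z = 142
(32555 + (-4 + X*(-103)))*(Z + 1/(28982 + 37535)) = (32555 + (-4 + 4*(-103)))*(142 + 1/(28982 + 37535)) = (32555 + (-4 - 412))*(142 + 1/66517) = (32555 - 416)*(142 + 1/66517) = 32139*(9445415/66517) = 303566192685/66517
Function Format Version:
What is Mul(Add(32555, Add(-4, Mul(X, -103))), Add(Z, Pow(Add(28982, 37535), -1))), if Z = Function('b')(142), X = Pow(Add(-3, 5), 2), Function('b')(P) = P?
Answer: Rational(303566192685, 66517) ≈ 4.5637e+6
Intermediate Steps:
X = 4 (X = Pow(2, 2) = 4)
Z = 142
Mul(Add(32555, Add(-4, Mul(X, -103))), Add(Z, Pow(Add(28982, 37535), -1))) = Mul(Add(32555, Add(-4, Mul(4, -103))), Add(142, Pow(Add(28982, 37535), -1))) = Mul(Add(32555, Add(-4, -412)), Add(142, Pow(66517, -1))) = Mul(Add(32555, -416), Add(142, Rational(1, 66517))) = Mul(32139, Rational(9445415, 66517)) = Rational(303566192685, 66517)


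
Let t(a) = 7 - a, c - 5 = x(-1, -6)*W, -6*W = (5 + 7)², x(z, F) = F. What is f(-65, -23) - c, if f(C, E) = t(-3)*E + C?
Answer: -444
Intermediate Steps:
W = -24 (W = -(5 + 7)²/6 = -⅙*12² = -⅙*144 = -24)
c = 149 (c = 5 - 6*(-24) = 5 + 144 = 149)
f(C, E) = C + 10*E (f(C, E) = (7 - 1*(-3))*E + C = (7 + 3)*E + C = 10*E + C = C + 10*E)
f(-65, -23) - c = (-65 + 10*(-23)) - 1*149 = (-65 - 230) - 149 = -295 - 149 = -444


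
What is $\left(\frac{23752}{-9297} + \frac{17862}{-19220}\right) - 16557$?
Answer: $- \frac{1479582710917}{89344170} \approx -16560.0$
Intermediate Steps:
$\left(\frac{23752}{-9297} + \frac{17862}{-19220}\right) - 16557 = \left(23752 \left(- \frac{1}{9297}\right) + 17862 \left(- \frac{1}{19220}\right)\right) - 16557 = \left(- \frac{23752}{9297} - \frac{8931}{9610}\right) - 16557 = - \frac{311288227}{89344170} - 16557 = - \frac{1479582710917}{89344170}$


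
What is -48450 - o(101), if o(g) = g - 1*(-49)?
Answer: -48600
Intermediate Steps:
o(g) = 49 + g (o(g) = g + 49 = 49 + g)
-48450 - o(101) = -48450 - (49 + 101) = -48450 - 1*150 = -48450 - 150 = -48600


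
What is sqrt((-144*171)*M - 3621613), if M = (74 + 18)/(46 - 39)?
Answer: I*sqrt(193316893)/7 ≈ 1986.3*I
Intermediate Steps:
M = 92/7 ≈ 13.143
sqrt((-144*171)*M - 3621613) = sqrt(-144*171*(92/7) - 3621613) = sqrt(-24624*92/7 - 3621613) = sqrt(-2265408/7 - 3621613) = sqrt(-27616699/7) = I*sqrt(193316893)/7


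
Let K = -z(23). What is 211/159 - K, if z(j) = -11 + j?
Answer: 2119/159 ≈ 13.327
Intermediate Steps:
K = -12 (K = -(-11 + 23) = -1*12 = -12)
211/159 - K = 211/159 - 1*(-12) = 211*(1/159) + 12 = 211/159 + 12 = 2119/159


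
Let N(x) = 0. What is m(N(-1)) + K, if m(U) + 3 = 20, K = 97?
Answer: 114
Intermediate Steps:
m(U) = 17 (m(U) = -3 + 20 = 17)
m(N(-1)) + K = 17 + 97 = 114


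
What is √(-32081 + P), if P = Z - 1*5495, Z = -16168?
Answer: 4*I*√3359 ≈ 231.83*I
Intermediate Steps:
P = -21663 (P = -16168 - 1*5495 = -16168 - 5495 = -21663)
√(-32081 + P) = √(-32081 - 21663) = √(-53744) = 4*I*√3359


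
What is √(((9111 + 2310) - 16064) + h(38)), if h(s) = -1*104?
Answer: I*√4747 ≈ 68.898*I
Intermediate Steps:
h(s) = -104
√(((9111 + 2310) - 16064) + h(38)) = √(((9111 + 2310) - 16064) - 104) = √((11421 - 16064) - 104) = √(-4643 - 104) = √(-4747) = I*√4747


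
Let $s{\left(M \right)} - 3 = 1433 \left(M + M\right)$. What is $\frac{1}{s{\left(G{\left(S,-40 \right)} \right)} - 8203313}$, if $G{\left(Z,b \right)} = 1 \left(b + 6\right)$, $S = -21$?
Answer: $- \frac{1}{8300754} \approx -1.2047 \cdot 10^{-7}$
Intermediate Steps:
$G{\left(Z,b \right)} = 6 + b$ ($G{\left(Z,b \right)} = 1 \left(6 + b\right) = 6 + b$)
$s{\left(M \right)} = 3 + 2866 M$ ($s{\left(M \right)} = 3 + 1433 \left(M + M\right) = 3 + 1433 \cdot 2 M = 3 + 2866 M$)
$\frac{1}{s{\left(G{\left(S,-40 \right)} \right)} - 8203313} = \frac{1}{\left(3 + 2866 \left(6 - 40\right)\right) - 8203313} = \frac{1}{\left(3 + 2866 \left(-34\right)\right) - 8203313} = \frac{1}{\left(3 - 97444\right) - 8203313} = \frac{1}{-97441 - 8203313} = \frac{1}{-8300754} = - \frac{1}{8300754}$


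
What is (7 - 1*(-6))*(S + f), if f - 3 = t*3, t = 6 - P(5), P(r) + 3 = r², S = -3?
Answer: -624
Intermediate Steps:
P(r) = -3 + r²
t = -16 (t = 6 - (-3 + 5²) = 6 - (-3 + 25) = 6 - 1*22 = 6 - 22 = -16)
f = -45 (f = 3 - 16*3 = 3 - 48 = -45)
(7 - 1*(-6))*(S + f) = (7 - 1*(-6))*(-3 - 45) = (7 + 6)*(-48) = 13*(-48) = -624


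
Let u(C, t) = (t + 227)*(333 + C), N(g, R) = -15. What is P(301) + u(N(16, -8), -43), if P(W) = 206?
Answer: 58718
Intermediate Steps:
u(C, t) = (227 + t)*(333 + C)
P(301) + u(N(16, -8), -43) = 206 + (75591 + 227*(-15) + 333*(-43) - 15*(-43)) = 206 + (75591 - 3405 - 14319 + 645) = 206 + 58512 = 58718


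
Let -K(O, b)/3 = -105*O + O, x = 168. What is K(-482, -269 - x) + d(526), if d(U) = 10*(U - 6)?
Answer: -145184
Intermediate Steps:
K(O, b) = 312*O (K(O, b) = -3*(-105*O + O) = -(-312)*O = 312*O)
d(U) = -60 + 10*U (d(U) = 10*(-6 + U) = -60 + 10*U)
K(-482, -269 - x) + d(526) = 312*(-482) + (-60 + 10*526) = -150384 + (-60 + 5260) = -150384 + 5200 = -145184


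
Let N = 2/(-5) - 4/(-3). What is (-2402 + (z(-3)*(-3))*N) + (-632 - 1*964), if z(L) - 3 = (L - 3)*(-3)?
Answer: -20284/5 ≈ -4056.8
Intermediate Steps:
N = 14/15 (N = 2*(-⅕) - 4*(-⅓) = -⅖ + 4/3 = 14/15 ≈ 0.93333)
z(L) = 12 - 3*L (z(L) = 3 + (L - 3)*(-3) = 3 + (-3 + L)*(-3) = 3 + (9 - 3*L) = 12 - 3*L)
(-2402 + (z(-3)*(-3))*N) + (-632 - 1*964) = (-2402 + ((12 - 3*(-3))*(-3))*(14/15)) + (-632 - 1*964) = (-2402 + ((12 + 9)*(-3))*(14/15)) + (-632 - 964) = (-2402 + (21*(-3))*(14/15)) - 1596 = (-2402 - 63*14/15) - 1596 = (-2402 - 294/5) - 1596 = -12304/5 - 1596 = -20284/5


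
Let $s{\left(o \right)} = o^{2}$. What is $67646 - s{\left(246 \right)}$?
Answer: $7130$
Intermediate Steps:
$67646 - s{\left(246 \right)} = 67646 - 246^{2} = 67646 - 60516 = 7130$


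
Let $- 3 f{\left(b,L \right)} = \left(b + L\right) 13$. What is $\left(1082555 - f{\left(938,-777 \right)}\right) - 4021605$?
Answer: $- \frac{8815057}{3} \approx -2.9384 \cdot 10^{6}$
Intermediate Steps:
$f{\left(b,L \right)} = - \frac{13 L}{3} - \frac{13 b}{3}$ ($f{\left(b,L \right)} = - \frac{\left(b + L\right) 13}{3} = - \frac{\left(L + b\right) 13}{3} = - \frac{13 L + 13 b}{3} = - \frac{13 L}{3} - \frac{13 b}{3}$)
$\left(1082555 - f{\left(938,-777 \right)}\right) - 4021605 = \left(1082555 - \left(\left(- \frac{13}{3}\right) \left(-777\right) - \frac{12194}{3}\right)\right) - 4021605 = \left(1082555 - \left(3367 - \frac{12194}{3}\right)\right) - 4021605 = \left(1082555 - - \frac{2093}{3}\right) - 4021605 = \left(1082555 + \frac{2093}{3}\right) - 4021605 = \frac{3249758}{3} - 4021605 = - \frac{8815057}{3}$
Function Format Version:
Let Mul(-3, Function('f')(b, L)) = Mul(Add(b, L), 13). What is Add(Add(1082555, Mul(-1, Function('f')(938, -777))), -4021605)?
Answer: Rational(-8815057, 3) ≈ -2.9384e+6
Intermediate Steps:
Function('f')(b, L) = Add(Mul(Rational(-13, 3), L), Mul(Rational(-13, 3), b)) (Function('f')(b, L) = Mul(Rational(-1, 3), Mul(Add(b, L), 13)) = Mul(Rational(-1, 3), Mul(Add(L, b), 13)) = Mul(Rational(-1, 3), Add(Mul(13, L), Mul(13, b))) = Add(Mul(Rational(-13, 3), L), Mul(Rational(-13, 3), b)))
Add(Add(1082555, Mul(-1, Function('f')(938, -777))), -4021605) = Add(Add(1082555, Mul(-1, Add(Mul(Rational(-13, 3), -777), Mul(Rational(-13, 3), 938)))), -4021605) = Add(Add(1082555, Mul(-1, Add(3367, Rational(-12194, 3)))), -4021605) = Add(Add(1082555, Mul(-1, Rational(-2093, 3))), -4021605) = Add(Add(1082555, Rational(2093, 3)), -4021605) = Add(Rational(3249758, 3), -4021605) = Rational(-8815057, 3)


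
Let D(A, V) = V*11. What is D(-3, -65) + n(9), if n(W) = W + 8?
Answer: -698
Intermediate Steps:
D(A, V) = 11*V
n(W) = 8 + W
D(-3, -65) + n(9) = 11*(-65) + (8 + 9) = -715 + 17 = -698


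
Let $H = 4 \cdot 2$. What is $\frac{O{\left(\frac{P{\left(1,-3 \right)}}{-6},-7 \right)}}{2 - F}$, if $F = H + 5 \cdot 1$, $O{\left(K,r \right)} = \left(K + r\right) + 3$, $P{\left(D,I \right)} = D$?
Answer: $\frac{25}{66} \approx 0.37879$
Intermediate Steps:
$H = 8$
$O{\left(K,r \right)} = 3 + K + r$
$F = 13$ ($F = 8 + 5 \cdot 1 = 8 + 5 = 13$)
$\frac{O{\left(\frac{P{\left(1,-3 \right)}}{-6},-7 \right)}}{2 - F} = \frac{3 + 1 \frac{1}{-6} - 7}{2 - 13} = \frac{3 + 1 \left(- \frac{1}{6}\right) - 7}{2 - 13} = \frac{3 - \frac{1}{6} - 7}{-11} = \left(- \frac{25}{6}\right) \left(- \frac{1}{11}\right) = \frac{25}{66}$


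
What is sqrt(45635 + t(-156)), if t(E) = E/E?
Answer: 2*sqrt(11409) ≈ 213.63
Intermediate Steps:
t(E) = 1
sqrt(45635 + t(-156)) = sqrt(45635 + 1) = sqrt(45636) = 2*sqrt(11409)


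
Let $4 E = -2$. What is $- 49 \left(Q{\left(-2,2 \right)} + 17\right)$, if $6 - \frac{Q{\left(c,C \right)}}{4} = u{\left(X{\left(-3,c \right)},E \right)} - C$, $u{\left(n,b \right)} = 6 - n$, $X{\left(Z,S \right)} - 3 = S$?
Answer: $-1421$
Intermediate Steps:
$E = - \frac{1}{2}$ ($E = \frac{1}{4} \left(-2\right) = - \frac{1}{2} \approx -0.5$)
$X{\left(Z,S \right)} = 3 + S$
$Q{\left(c,C \right)} = 12 + 4 C + 4 c$ ($Q{\left(c,C \right)} = 24 - 4 \left(\left(6 - \left(3 + c\right)\right) - C\right) = 24 - 4 \left(\left(3 - c\right) - C\right) = 24 - 4 \left(3 - C - c\right) = 24 + \left(-12 + 4 C + 4 c\right) = 12 + 4 C + 4 c$)
$- 49 \left(Q{\left(-2,2 \right)} + 17\right) = - 49 \left(\left(12 + 4 \cdot 2 + 4 \left(-2\right)\right) + 17\right) = - 49 \left(\left(12 + 8 - 8\right) + 17\right) = - 49 \left(12 + 17\right) = \left(-49\right) 29 = -1421$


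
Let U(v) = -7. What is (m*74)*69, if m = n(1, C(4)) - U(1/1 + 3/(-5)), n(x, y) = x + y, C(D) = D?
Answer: 61272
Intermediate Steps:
m = 12 (m = (1 + 4) - 1*(-7) = 5 + 7 = 12)
(m*74)*69 = (12*74)*69 = 888*69 = 61272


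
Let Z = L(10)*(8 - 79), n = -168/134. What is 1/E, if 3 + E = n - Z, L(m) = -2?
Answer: -67/9799 ≈ -0.0068374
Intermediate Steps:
n = -84/67 (n = -168*1/134 = -84/67 ≈ -1.2537)
Z = 142 (Z = -2*(8 - 79) = -2*(-71) = 142)
E = -9799/67 (E = -3 + (-84/67 - 1*142) = -3 + (-84/67 - 142) = -3 - 9598/67 = -9799/67 ≈ -146.25)
1/E = 1/(-9799/67) = -67/9799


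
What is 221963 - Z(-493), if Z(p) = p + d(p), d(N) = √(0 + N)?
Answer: 222456 - I*√493 ≈ 2.2246e+5 - 22.204*I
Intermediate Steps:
d(N) = √N
Z(p) = p + √p
221963 - Z(-493) = 221963 - (-493 + √(-493)) = 221963 - (-493 + I*√493) = 221963 + (493 - I*√493) = 222456 - I*√493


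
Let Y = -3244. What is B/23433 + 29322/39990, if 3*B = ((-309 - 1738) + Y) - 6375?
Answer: 265797323/468542835 ≈ 0.56728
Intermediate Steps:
B = -11666/3 (B = (((-309 - 1738) - 3244) - 6375)/3 = ((-2047 - 3244) - 6375)/3 = (-5291 - 6375)/3 = (⅓)*(-11666) = -11666/3 ≈ -3888.7)
B/23433 + 29322/39990 = -11666/3/23433 + 29322/39990 = -11666/3*1/23433 + 29322*(1/39990) = -11666/70299 + 4887/6665 = 265797323/468542835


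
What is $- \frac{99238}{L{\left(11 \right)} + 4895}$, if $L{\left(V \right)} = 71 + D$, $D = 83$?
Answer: $- \frac{99238}{5049} \approx -19.655$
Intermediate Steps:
$L{\left(V \right)} = 154$ ($L{\left(V \right)} = 71 + 83 = 154$)
$- \frac{99238}{L{\left(11 \right)} + 4895} = - \frac{99238}{154 + 4895} = - \frac{99238}{5049}$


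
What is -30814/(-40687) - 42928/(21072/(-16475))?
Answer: 1798504648013/53584779 ≈ 33564.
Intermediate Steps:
-30814/(-40687) - 42928/(21072/(-16475)) = -30814*(-1/40687) - 42928/(21072*(-1/16475)) = 30814/40687 - 42928/(-21072/16475) = 30814/40687 - 42928*(-16475/21072) = 30814/40687 + 44202425/1317 = 1798504648013/53584779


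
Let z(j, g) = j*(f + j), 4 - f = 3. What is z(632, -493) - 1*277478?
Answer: 122578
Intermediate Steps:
f = 1 (f = 4 - 1*3 = 4 - 3 = 1)
z(j, g) = j*(1 + j)
z(632, -493) - 1*277478 = 632*(1 + 632) - 1*277478 = 632*633 - 277478 = 400056 - 277478 = 122578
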